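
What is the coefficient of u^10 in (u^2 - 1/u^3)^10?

45

General term: C(10,j)·(u^2)^j·(-1/u^3)^(10-j), with u-exponent 2j − 3(10−j) = 5j − 30.
Set 5j − 30 = 10: j = 8.
C(10,8) = 45; 1^8 = 1; (-1)^2 = 1.
Coefficient = 45 · 1 · 1 = 45.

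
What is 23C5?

33649

C(23,5) = (23·22·21·20·19) / 5! = 4037880 / 120 = 33649.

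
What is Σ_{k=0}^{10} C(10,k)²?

184756

Σ C(10,k)² is the coefficient of x^10 in (1+x)^10(1+x)^10 = (1+x)^20, i.e. C(20,10) = 184756.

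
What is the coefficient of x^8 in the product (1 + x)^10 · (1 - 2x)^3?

-171

Coefficient of x^8 = Σ_{j} C(10,j)·1^j·C(3,8-j)·(-2)^(8-j) for j from 5 to 8.
= (-2016) + 2520 + (-720) + 45 = -171.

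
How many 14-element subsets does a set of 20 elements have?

38760

C(20,14) = C(20,6) by symmetry.
C(20,6) = (20·19·18·17·16·15) / 6! = 27907200 / 720 = 38760.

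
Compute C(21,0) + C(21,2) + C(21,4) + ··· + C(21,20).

1048576

Half of (1+1)^21 + (1−1)^21 gives the even-index sum: 2^20 = 1048576.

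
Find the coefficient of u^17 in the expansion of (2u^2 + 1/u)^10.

General term: C(10,j)·(2u^2)^j·(1/u)^(10-j), with u-exponent 2j − 1(10−j) = 3j − 10.
Set 3j − 10 = 17: j = 9.
C(10,9) = 10; 2^9 = 512; 1^1 = 1.
Coefficient = 10 · 512 · 1 = 5120.

5120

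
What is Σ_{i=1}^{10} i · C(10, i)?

Differentiating (1+x)^10 and setting x=1: Σ i·C(10,i) = 10·2^9 = 5120.

5120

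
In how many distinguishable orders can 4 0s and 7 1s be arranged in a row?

Choose positions for the 0s: C(11,4) = 330.

330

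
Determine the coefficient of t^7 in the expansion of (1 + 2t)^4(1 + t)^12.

46552

Coefficient of t^7 = Σ_{j} C(4,j)·2^j·C(12,7-j)·1^(7-j) for j from 0 to 4.
= 792 + 7392 + 19008 + 15840 + 3520 = 46552.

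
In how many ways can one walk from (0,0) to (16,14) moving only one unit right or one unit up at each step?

145422675

Each path is a sequence of 30 steps with 16 rights: C(30,16) = 145422675.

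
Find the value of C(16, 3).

560

C(16,3) = (16·15·14) / 3! = 3360 / 6 = 560.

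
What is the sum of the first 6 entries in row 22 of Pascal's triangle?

1 + 22 + 231 + 1540 + 7315 + 26334 = 35443.

35443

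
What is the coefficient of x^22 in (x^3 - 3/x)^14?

-486486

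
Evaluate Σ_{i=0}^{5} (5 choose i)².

Σ C(5,i)² is the coefficient of x^5 in (1+x)^5(1+x)^5 = (1+x)^10, i.e. C(10,5) = 252.

252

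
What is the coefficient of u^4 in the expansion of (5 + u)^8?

43750

The general term is C(8,j)·(5)^j·(u)^(8-j); the u^4 term has j = 4.
C(8,4) = 70.
Coefficient = C(8,4) · 5^4 = 70 · 625 = 43750.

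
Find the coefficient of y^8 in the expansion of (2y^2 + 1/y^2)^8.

1792

General term: C(8,j)·(2y^2)^j·(1/y^2)^(8-j), with y-exponent 2j − 2(8−j) = 4j − 16.
Set 4j − 16 = 8: j = 6.
C(8,6) = 28; 2^6 = 64; 1^2 = 1.
Coefficient = 28 · 64 · 1 = 1792.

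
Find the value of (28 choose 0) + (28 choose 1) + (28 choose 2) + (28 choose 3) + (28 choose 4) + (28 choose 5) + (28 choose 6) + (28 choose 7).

1 + 28 + 378 + 3276 + 20475 + 98280 + 376740 + 1184040 = 1683218.

1683218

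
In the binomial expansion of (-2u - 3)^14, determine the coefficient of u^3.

The general term is C(14,j)·(-2u)^j·(-3)^(14-j); the u^3 term has j = 3.
C(14,3) = 364.
Coefficient = C(14,3) · (-2)^3 · (-3)^11 = 364 · (-8) · (-177147) = 515852064.

515852064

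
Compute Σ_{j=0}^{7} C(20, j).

1 + 20 + 190 + 1140 + 4845 + 15504 + 38760 + 77520 = 137980.

137980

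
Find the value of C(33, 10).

92561040

C(33,10) = (33·32·31·30·29·28·27·26·25·24) / 10! = 335885501952000 / 3628800 = 92561040.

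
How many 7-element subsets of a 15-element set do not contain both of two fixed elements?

5148

All 7-subsets: C(15,7) = 6435. Those containing both fixed elements: C(13,5) = 1287.
6435 − 1287 = 5148.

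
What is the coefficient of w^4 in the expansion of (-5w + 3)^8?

The general term is C(8,j)·(-5w)^j·(3)^(8-j); the w^4 term has j = 4.
C(8,4) = 70.
Coefficient = C(8,4) · (-5)^4 · 3^4 = 70 · 625 · 81 = 3543750.

3543750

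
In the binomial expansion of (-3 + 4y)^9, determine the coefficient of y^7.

The general term is C(9,j)·(-3)^j·(4y)^(9-j); the y^7 term has j = 2.
C(9,2) = 36.
Coefficient = C(9,2) · (-3)^2 · 4^7 = 36 · 9 · 16384 = 5308416.

5308416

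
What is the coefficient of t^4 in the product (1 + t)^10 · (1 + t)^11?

(1 + t)^10(1 + t)^11 = (1 + t)^21, so the coefficient of t^4 is C(21,4)·1^4 = 5985·1 = 5985.

5985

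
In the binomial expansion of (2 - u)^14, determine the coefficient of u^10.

The general term is C(14,j)·(2)^j·(-u)^(14-j); the u^10 term has j = 4.
C(14,4) = 1001.
Coefficient = C(14,4) · 2^4 = 1001 · 16 = 16016.

16016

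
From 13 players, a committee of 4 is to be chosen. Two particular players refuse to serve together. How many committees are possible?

All 4-subsets: C(13,4) = 715. Those containing both fixed elements: C(11,2) = 55.
715 − 55 = 660.

660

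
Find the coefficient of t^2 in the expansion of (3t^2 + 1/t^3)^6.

1215

General term: C(6,j)·(3t^2)^j·(1/t^3)^(6-j), with t-exponent 2j − 3(6−j) = 5j − 18.
Set 5j − 18 = 2: j = 4.
C(6,4) = 15; 3^4 = 81; 1^2 = 1.
Coefficient = 15 · 81 · 1 = 1215.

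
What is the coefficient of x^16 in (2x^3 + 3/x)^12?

General term: C(12,j)·(2x^3)^j·(3/x)^(12-j), with x-exponent 3j − 1(12−j) = 4j − 12.
Set 4j − 12 = 16: j = 7.
C(12,7) = 792; 2^7 = 128; 3^5 = 243.
Coefficient = 792 · 128 · 243 = 24634368.

24634368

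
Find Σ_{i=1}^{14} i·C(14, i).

Since i·C(14,i) = 14·C(13,i−1), the sum is 14·2^13 = 14·8192 = 114688.

114688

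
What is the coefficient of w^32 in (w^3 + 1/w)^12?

12

General term: C(12,j)·(w^3)^j·(1/w)^(12-j), with w-exponent 3j − 1(12−j) = 4j − 12.
Set 4j − 12 = 32: j = 11.
C(12,11) = 12; 1^11 = 1; 1^1 = 1.
Coefficient = 12 · 1 · 1 = 12.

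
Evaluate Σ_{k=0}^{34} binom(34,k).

17179869184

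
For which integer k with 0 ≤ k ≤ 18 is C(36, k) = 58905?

C(36,k) increases on 0 ≤ k ≤ 18. C(36,3) = 7140 and C(36,4) = 58905, so k = 4.

4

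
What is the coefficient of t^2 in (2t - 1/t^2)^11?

General term: C(11,j)·(2t)^j·(-1/t^2)^(11-j), with t-exponent 1j − 2(11−j) = 3j − 22.
Set 3j − 22 = 2: j = 8.
C(11,8) = 165; 2^8 = 256; (-1)^3 = -1.
Coefficient = 165 · 256 · (-1) = -42240.

-42240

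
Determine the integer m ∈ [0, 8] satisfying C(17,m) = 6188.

5

C(17,m) increases on 0 ≤ m ≤ 8. C(17,4) = 2380 and C(17,5) = 6188, so m = 5.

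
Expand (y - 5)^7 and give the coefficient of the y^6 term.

-35

The general term is C(7,j)·(y)^j·(-5)^(7-j); the y^6 term has j = 6.
C(7,6) = 7.
Coefficient = C(7,6) · (-5)^1 = 7 · (-5) = -35.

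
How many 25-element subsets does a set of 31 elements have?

736281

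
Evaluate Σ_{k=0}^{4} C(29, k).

1 + 29 + 406 + 3654 + 23751 = 27841.

27841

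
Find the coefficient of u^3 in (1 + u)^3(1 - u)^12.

-57

Coefficient of u^3 = Σ_{j} C(3,j)·1^j·C(12,3-j)·(-1)^(3-j) for j from 0 to 3.
= (-220) + 198 + (-36) + 1 = -57.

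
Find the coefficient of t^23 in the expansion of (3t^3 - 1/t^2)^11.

1082565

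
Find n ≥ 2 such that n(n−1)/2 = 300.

25

n(n−1)/2 = 300 ⇒ n(n−1) = 600. Since 25·24 = 600, n = 25.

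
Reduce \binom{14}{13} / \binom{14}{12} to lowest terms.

C(n,k+1)/C(n,k) = (n−k)/(k+1) = (14−12)/(12+1) = 2/13.

2/13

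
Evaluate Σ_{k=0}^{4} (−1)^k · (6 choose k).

The partial alternating sum Σ_{k=0}^{4} (−1)^k C(6,k) = (−1)^4 C(5,4) = 5.

5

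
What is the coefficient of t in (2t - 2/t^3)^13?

General term: C(13,j)·(2t)^j·(-2/t^3)^(13-j), with t-exponent 1j − 3(13−j) = 4j − 39.
Set 4j − 39 = 1: j = 10.
C(13,10) = 286; 2^10 = 1024; (-2)^3 = -8.
Coefficient = 286 · 1024 · (-8) = -2342912.

-2342912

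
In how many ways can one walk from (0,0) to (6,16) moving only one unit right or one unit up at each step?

74613

Each path is a sequence of 22 steps with 6 rights: C(22,6) = 74613.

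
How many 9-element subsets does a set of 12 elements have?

C(12,9) = C(12,3) by symmetry.
C(12,3) = (12·11·10) / 3! = 1320 / 6 = 220.

220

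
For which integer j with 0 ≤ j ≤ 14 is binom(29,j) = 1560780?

7

C(29,j) increases on 0 ≤ j ≤ 14. C(29,6) = 475020 and C(29,7) = 1560780, so j = 7.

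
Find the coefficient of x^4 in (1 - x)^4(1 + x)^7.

Coefficient of x^4 = Σ_{j} C(4,j)·(-1)^j·C(7,4-j)·1^(4-j) for j from 0 to 4.
= 35 + (-140) + 126 + (-28) + 1 = -6.

-6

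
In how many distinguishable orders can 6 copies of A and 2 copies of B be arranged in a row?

Choose positions for the A's: C(8,6) = 28.

28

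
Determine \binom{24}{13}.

2496144

C(24,13) = C(24,11) by symmetry.
C(24,11) = (24·23·22·21·20·19·18·17·16·15·14) / 11! = 99638080819200 / 39916800 = 2496144.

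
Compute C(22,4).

7315

C(22,4) = (22·21·20·19) / 4! = 175560 / 24 = 7315.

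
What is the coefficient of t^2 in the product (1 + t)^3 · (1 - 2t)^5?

Coefficient of t^2 = Σ_{j} C(3,j)·1^j·C(5,2-j)·(-2)^(2-j) for j from 0 to 2.
= 40 + (-30) + 3 = 13.

13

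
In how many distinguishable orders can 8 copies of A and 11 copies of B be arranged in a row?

75582

Choose positions for the A's: C(19,8) = 75582.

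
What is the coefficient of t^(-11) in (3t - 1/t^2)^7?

21

General term: C(7,j)·(3t)^j·(-1/t^2)^(7-j), with t-exponent 1j − 2(7−j) = 3j − 14.
Set 3j − 14 = -11: j = 1.
C(7,1) = 7; 3^1 = 3; (-1)^6 = 1.
Coefficient = 7 · 3 · 1 = 21.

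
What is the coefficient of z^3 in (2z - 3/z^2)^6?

General term: C(6,j)·(2z)^j·(-3/z^2)^(6-j), with z-exponent 1j − 2(6−j) = 3j − 12.
Set 3j − 12 = 3: j = 5.
C(6,5) = 6; 2^5 = 32; (-3)^1 = -3.
Coefficient = 6 · 32 · (-3) = -576.

-576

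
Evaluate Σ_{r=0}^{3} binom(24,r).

2325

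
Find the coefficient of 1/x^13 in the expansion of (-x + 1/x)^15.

General term: C(15,j)·(-x)^j·(1/x)^(15-j), with x-exponent 1j − 1(15−j) = 2j − 15.
Set 2j − 15 = -13: j = 1.
C(15,1) = 15; (-1)^1 = -1; 1^14 = 1.
Coefficient = 15 · (-1) · 1 = -15.

-15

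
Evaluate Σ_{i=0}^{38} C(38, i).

274877906944

Setting x = 1 in (1+x)^38 gives Σ C(38,i) = 2^38 = 274877906944.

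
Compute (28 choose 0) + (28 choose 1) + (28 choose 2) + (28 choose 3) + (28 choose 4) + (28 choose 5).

122438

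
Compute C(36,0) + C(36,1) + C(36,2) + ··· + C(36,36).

68719476736

Setting x = 1 in (1+x)^36 gives Σ C(36,j) = 2^36 = 68719476736.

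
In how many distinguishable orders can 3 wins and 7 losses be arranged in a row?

120

Choose positions for the wins: C(10,3) = 120.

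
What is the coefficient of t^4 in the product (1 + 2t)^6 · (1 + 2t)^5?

5280

(1 + 2t)^6(1 + 2t)^5 = (1 + 2t)^11, so the coefficient of t^4 is C(11,4)·2^4 = 330·16 = 5280.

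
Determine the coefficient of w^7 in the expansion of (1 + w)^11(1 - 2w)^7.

510

Coefficient of w^7 = Σ_{j} C(11,j)·1^j·C(7,7-j)·(-2)^(7-j) for j from 0 to 7.
= (-128) + 4928 + (-36960) + 92400 + (-92400) + 38808 + (-6468) + 330 = 510.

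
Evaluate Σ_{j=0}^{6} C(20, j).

1 + 20 + 190 + 1140 + 4845 + 15504 + 38760 = 60460.

60460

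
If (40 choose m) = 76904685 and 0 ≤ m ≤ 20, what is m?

8

C(40,m) increases on 0 ≤ m ≤ 20. C(40,7) = 18643560 and C(40,8) = 76904685, so m = 8.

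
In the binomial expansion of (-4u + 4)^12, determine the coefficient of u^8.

The general term is C(12,j)·(-4u)^j·(4)^(12-j); the u^8 term has j = 8.
C(12,8) = 495.
Coefficient = C(12,8) · (-4)^8 · 4^4 = 495 · 65536 · 256 = 8304721920.

8304721920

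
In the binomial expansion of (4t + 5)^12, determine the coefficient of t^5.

The general term is C(12,j)·(4t)^j·(5)^(12-j); the t^5 term has j = 5.
C(12,5) = 792.
Coefficient = C(12,5) · 4^5 · 5^7 = 792 · 1024 · 78125 = 63360000000.

63360000000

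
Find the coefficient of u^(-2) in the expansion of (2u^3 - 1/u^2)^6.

60

General term: C(6,j)·(2u^3)^j·(-1/u^2)^(6-j), with u-exponent 3j − 2(6−j) = 5j − 12.
Set 5j − 12 = -2: j = 2.
C(6,2) = 15; 2^2 = 4; (-1)^4 = 1.
Coefficient = 15 · 4 · 1 = 60.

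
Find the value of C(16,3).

560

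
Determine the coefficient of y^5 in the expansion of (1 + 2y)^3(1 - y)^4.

Coefficient of y^5 = Σ_{j} C(3,j)·2^j·C(4,5-j)·(-1)^(5-j) for j from 1 to 3.
= 6 + (-48) + 48 = 6.

6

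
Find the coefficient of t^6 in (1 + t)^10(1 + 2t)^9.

252042

Coefficient of t^6 = Σ_{j} C(10,j)·1^j·C(9,6-j)·2^(6-j) for j from 0 to 6.
= 5376 + 40320 + 90720 + 80640 + 30240 + 4536 + 210 = 252042.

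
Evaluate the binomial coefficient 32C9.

C(32,9) = (32·31·30·29·28·27·26·25·24) / 9! = 10178348544000 / 362880 = 28048800.

28048800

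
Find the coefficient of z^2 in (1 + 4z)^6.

The general term is C(6,j)·(1)^j·(4z)^(6-j); the z^2 term has j = 4.
C(6,4) = 15.
Coefficient = C(6,4) · 4^2 = 15 · 16 = 240.

240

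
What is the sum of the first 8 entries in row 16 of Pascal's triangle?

26333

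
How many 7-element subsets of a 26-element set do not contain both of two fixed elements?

615296

All 7-subsets: C(26,7) = 657800. Those containing both fixed elements: C(24,5) = 42504.
657800 − 42504 = 615296.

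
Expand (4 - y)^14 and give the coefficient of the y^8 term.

12300288

The general term is C(14,j)·(4)^j·(-y)^(14-j); the y^8 term has j = 6.
C(14,6) = 3003.
Coefficient = C(14,6) · 4^6 = 3003 · 4096 = 12300288.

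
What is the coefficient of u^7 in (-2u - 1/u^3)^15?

General term: C(15,j)·(-2u)^j·(-1/u^3)^(15-j), with u-exponent 1j − 3(15−j) = 4j − 45.
Set 4j − 45 = 7: j = 13.
C(15,13) = 105; (-2)^13 = -8192; (-1)^2 = 1.
Coefficient = 105 · (-8192) · 1 = -860160.

-860160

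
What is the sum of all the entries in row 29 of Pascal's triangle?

Setting x = 1 in (1+x)^29 gives Σ C(29,i) = 2^29 = 536870912.

536870912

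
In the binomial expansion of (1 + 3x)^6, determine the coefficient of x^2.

135

The general term is C(6,j)·(1)^j·(3x)^(6-j); the x^2 term has j = 4.
C(6,4) = 15.
Coefficient = C(6,4) · 3^2 = 15 · 9 = 135.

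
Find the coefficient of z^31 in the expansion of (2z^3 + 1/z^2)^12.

General term: C(12,j)·(2z^3)^j·(1/z^2)^(12-j), with z-exponent 3j − 2(12−j) = 5j − 24.
Set 5j − 24 = 31: j = 11.
C(12,11) = 12; 2^11 = 2048; 1^1 = 1.
Coefficient = 12 · 2048 · 1 = 24576.

24576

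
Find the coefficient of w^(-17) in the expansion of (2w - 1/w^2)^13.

General term: C(13,j)·(2w)^j·(-1/w^2)^(13-j), with w-exponent 1j − 2(13−j) = 3j − 26.
Set 3j − 26 = -17: j = 3.
C(13,3) = 286; 2^3 = 8; (-1)^10 = 1.
Coefficient = 286 · 8 · 1 = 2288.

2288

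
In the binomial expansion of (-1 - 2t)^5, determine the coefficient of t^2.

-40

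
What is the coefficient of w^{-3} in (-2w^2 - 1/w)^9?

-144

General term: C(9,j)·(-2w^2)^j·(-1/w)^(9-j), with w-exponent 2j − 1(9−j) = 3j − 9.
Set 3j − 9 = -3: j = 2.
C(9,2) = 36; (-2)^2 = 4; (-1)^7 = -1.
Coefficient = 36 · 4 · (-1) = -144.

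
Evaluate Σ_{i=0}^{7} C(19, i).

1 + 19 + 171 + 969 + 3876 + 11628 + 27132 + 50388 = 94184.

94184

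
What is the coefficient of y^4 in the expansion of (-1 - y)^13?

-715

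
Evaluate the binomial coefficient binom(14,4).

1001

C(14,4) = (14·13·12·11) / 4! = 24024 / 24 = 1001.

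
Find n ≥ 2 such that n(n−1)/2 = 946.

44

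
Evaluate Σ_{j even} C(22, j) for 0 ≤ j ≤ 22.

Even-j terms of row 22 sum to 2^21 = 2097152.

2097152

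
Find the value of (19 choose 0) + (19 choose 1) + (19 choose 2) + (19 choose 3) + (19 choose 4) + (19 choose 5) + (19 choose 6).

43796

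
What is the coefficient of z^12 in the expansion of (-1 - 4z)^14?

The general term is C(14,j)·(-1)^j·(-4z)^(14-j); the z^12 term has j = 2.
C(14,2) = 91.
Coefficient = C(14,2) · (-4)^12 = 91 · 16777216 = 1526726656.

1526726656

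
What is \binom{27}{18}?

4686825

C(27,18) = C(27,9) by symmetry.
C(27,9) = (27·26·25·24·23·22·21·20·19) / 9! = 1700755056000 / 362880 = 4686825.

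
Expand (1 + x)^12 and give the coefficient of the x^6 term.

The general term is C(12,j)·(1)^j·(x)^(12-j); the x^6 term has j = 6.
C(12,6) = 924.
Coefficient = C(12,6) = 924.

924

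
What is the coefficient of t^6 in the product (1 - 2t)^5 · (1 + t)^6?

-51

Coefficient of t^6 = Σ_{j} C(5,j)·(-2)^j·C(6,6-j)·1^(6-j) for j from 0 to 5.
= 1 + (-60) + 600 + (-1600) + 1200 + (-192) = -51.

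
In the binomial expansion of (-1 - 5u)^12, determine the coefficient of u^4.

309375

The general term is C(12,j)·(-1)^j·(-5u)^(12-j); the u^4 term has j = 8.
C(12,8) = 495.
Coefficient = C(12,8) · (-5)^4 = 495 · 625 = 309375.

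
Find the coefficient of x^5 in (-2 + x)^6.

The general term is C(6,j)·(-2)^j·(x)^(6-j); the x^5 term has j = 1.
C(6,1) = 6.
Coefficient = C(6,1) · (-2)^1 = 6 · (-2) = -12.

-12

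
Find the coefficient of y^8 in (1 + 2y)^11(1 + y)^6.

Coefficient of y^8 = Σ_{j} C(11,j)·2^j·C(6,8-j)·1^(8-j) for j from 2 to 8.
= 220 + 7920 + 79200 + 295680 + 443520 + 253440 + 42240 = 1122220.

1122220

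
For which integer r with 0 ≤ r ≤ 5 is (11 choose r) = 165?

C(11,r) increases on 0 ≤ r ≤ 5. C(11,2) = 55 and C(11,3) = 165, so r = 3.

3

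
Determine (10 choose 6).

210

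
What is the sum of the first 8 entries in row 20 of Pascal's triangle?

137980

1 + 20 + 190 + 1140 + 4845 + 15504 + 38760 + 77520 = 137980.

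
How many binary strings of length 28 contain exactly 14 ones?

Choose the 14 positions: C(28,14) = 40116600.

40116600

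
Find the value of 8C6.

28

C(8,6) = C(8,2) by symmetry.
C(8,2) = (8·7) / 2! = 56 / 2 = 28.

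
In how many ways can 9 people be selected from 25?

2042975

This is C(25,9) = 2042975.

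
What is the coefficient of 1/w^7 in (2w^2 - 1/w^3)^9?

-2016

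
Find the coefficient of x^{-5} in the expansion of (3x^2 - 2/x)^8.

General term: C(8,j)·(3x^2)^j·(-2/x)^(8-j), with x-exponent 2j − 1(8−j) = 3j − 8.
Set 3j − 8 = -5: j = 1.
C(8,1) = 8; 3^1 = 3; (-2)^7 = -128.
Coefficient = 8 · 3 · (-128) = -3072.

-3072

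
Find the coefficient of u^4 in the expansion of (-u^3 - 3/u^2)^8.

General term: C(8,j)·(-u^3)^j·(-3/u^2)^(8-j), with u-exponent 3j − 2(8−j) = 5j − 16.
Set 5j − 16 = 4: j = 4.
C(8,4) = 70; (-1)^4 = 1; (-3)^4 = 81.
Coefficient = 70 · 1 · 81 = 5670.

5670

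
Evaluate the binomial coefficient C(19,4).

C(19,4) = (19·18·17·16) / 4! = 93024 / 24 = 3876.

3876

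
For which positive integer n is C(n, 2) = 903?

n(n−1)/2 = 903 ⇒ n(n−1) = 1806. Since 43·42 = 1806, n = 43.

43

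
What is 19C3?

C(19,3) = (19·18·17) / 3! = 5814 / 6 = 969.

969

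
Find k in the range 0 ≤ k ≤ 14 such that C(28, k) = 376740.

C(28,k) increases on 0 ≤ k ≤ 14. C(28,5) = 98280 and C(28,6) = 376740, so k = 6.

6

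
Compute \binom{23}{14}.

817190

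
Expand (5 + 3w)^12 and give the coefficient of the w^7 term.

The general term is C(12,j)·(5)^j·(3w)^(12-j); the w^7 term has j = 5.
C(12,5) = 792.
Coefficient = C(12,5) · 5^5 · 3^7 = 792 · 3125 · 2187 = 5412825000.

5412825000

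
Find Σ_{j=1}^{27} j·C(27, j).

1811939328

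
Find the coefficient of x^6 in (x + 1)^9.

The general term is C(9,j)·(x)^j·(1)^(9-j); the x^6 term has j = 6.
C(9,6) = 84.
Coefficient = C(9,6) = 84.

84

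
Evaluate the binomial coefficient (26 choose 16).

5311735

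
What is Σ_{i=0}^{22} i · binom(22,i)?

Differentiating (1+x)^22 and setting x=1: Σ i·C(22,i) = 22·2^21 = 46137344.

46137344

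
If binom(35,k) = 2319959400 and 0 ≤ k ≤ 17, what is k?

C(35,k) increases on 0 ≤ k ≤ 17. C(35,13) = 1476337800 and C(35,14) = 2319959400, so k = 14.

14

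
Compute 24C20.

C(24,20) = C(24,4) by symmetry.
C(24,4) = (24·23·22·21) / 4! = 255024 / 24 = 10626.

10626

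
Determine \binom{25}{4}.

12650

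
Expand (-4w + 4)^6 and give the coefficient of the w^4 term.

61440

The general term is C(6,j)·(-4w)^j·(4)^(6-j); the w^4 term has j = 4.
C(6,4) = 15.
Coefficient = C(6,4) · (-4)^4 · 4^2 = 15 · 256 · 16 = 61440.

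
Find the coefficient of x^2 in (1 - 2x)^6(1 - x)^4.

114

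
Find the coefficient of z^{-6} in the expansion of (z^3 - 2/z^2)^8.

General term: C(8,j)·(z^3)^j·(-2/z^2)^(8-j), with z-exponent 3j − 2(8−j) = 5j − 16.
Set 5j − 16 = -6: j = 2.
C(8,2) = 28; 1^2 = 1; (-2)^6 = 64.
Coefficient = 28 · 1 · 64 = 1792.

1792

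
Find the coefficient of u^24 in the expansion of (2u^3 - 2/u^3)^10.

-10240

General term: C(10,j)·(2u^3)^j·(-2/u^3)^(10-j), with u-exponent 3j − 3(10−j) = 6j − 30.
Set 6j − 30 = 24: j = 9.
C(10,9) = 10; 2^9 = 512; (-2)^1 = -2.
Coefficient = 10 · 512 · (-2) = -10240.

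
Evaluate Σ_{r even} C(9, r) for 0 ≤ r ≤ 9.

256

Even-r terms of row 9 sum to 2^8 = 256.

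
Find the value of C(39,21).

62359143990

C(39,21) = C(39,18) by symmetry.
C(39,18) = (39·38·37·36·35·34·33·32·31·30·29·28·27·26·25·24·23·22) / 18! = 399246543793282239774720000 / 6402373705728000 = 62359143990.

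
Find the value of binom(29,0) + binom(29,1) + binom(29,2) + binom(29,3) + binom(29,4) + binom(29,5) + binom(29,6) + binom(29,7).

2182396

1 + 29 + 406 + 3654 + 23751 + 118755 + 475020 + 1560780 = 2182396.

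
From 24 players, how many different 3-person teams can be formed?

This is C(24,3) = 2024.

2024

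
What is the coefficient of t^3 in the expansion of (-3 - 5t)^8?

1701000

The general term is C(8,j)·(-3)^j·(-5t)^(8-j); the t^3 term has j = 5.
C(8,5) = 56.
Coefficient = C(8,5) · (-3)^5 · (-5)^3 = 56 · (-243) · (-125) = 1701000.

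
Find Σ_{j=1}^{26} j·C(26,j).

Since j·C(26,j) = 26·C(25,j−1), the sum is 26·2^25 = 26·33554432 = 872415232.

872415232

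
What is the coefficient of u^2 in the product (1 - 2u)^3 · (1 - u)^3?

33

Coefficient of u^2 = Σ_{j} C(3,j)·(-2)^j·C(3,2-j)·(-1)^(2-j) for j from 0 to 2.
= 3 + 18 + 12 = 33.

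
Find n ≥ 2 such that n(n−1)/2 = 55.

n(n−1)/2 = 55 ⇒ n(n−1) = 110. Since 11·10 = 110, n = 11.

11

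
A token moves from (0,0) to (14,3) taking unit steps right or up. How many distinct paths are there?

Each path is a sequence of 17 steps with 14 rights: C(17,14) = 680.

680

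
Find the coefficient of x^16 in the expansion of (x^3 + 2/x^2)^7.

General term: C(7,j)·(x^3)^j·(2/x^2)^(7-j), with x-exponent 3j − 2(7−j) = 5j − 14.
Set 5j − 14 = 16: j = 6.
C(7,6) = 7; 1^6 = 1; 2^1 = 2.
Coefficient = 7 · 1 · 2 = 14.

14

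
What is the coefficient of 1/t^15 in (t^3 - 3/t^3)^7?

General term: C(7,j)·(t^3)^j·(-3/t^3)^(7-j), with t-exponent 3j − 3(7−j) = 6j − 21.
Set 6j − 21 = -15: j = 1.
C(7,1) = 7; 1^1 = 1; (-3)^6 = 729.
Coefficient = 7 · 1 · 729 = 5103.

5103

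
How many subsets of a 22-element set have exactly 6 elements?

Choose the 6 positions: C(22,6) = 74613.

74613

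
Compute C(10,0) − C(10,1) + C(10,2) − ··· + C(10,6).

84

The partial alternating sum Σ_{k=0}^{6} (−1)^k C(10,k) = (−1)^6 C(9,6) = 84.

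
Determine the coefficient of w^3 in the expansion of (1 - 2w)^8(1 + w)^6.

4

Coefficient of w^3 = Σ_{j} C(8,j)·(-2)^j·C(6,3-j)·1^(3-j) for j from 0 to 3.
= 20 + (-240) + 672 + (-448) = 4.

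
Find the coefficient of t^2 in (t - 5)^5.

The general term is C(5,j)·(t)^j·(-5)^(5-j); the t^2 term has j = 2.
C(5,2) = 10.
Coefficient = C(5,2) · (-5)^3 = 10 · (-125) = -1250.

-1250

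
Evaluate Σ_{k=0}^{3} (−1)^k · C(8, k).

-35

The partial alternating sum Σ_{k=0}^{3} (−1)^k C(8,k) = (−1)^3 C(7,3) = -35.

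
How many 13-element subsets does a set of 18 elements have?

C(18,13) = C(18,5) by symmetry.
C(18,5) = (18·17·16·15·14) / 5! = 1028160 / 120 = 8568.

8568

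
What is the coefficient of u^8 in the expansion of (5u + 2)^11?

The general term is C(11,j)·(5u)^j·(2)^(11-j); the u^8 term has j = 8.
C(11,8) = 165.
Coefficient = C(11,8) · 5^8 · 2^3 = 165 · 390625 · 8 = 515625000.

515625000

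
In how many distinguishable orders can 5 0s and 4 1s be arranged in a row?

126

Choose positions for the 0s: C(9,5) = 126.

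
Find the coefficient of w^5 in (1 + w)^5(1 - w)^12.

84

Coefficient of w^5 = Σ_{j} C(5,j)·1^j·C(12,5-j)·(-1)^(5-j) for j from 0 to 5.
= (-792) + 2475 + (-2200) + 660 + (-60) + 1 = 84.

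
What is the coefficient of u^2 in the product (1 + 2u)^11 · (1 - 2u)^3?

100

Coefficient of u^2 = Σ_{j} C(11,j)·2^j·C(3,2-j)·(-2)^(2-j) for j from 0 to 2.
= 12 + (-132) + 220 = 100.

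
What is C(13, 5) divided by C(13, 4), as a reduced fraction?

C(n,k+1)/C(n,k) = (n−k)/(k+1) = (13−4)/(4+1) = 9/5.

9/5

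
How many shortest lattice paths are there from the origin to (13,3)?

560

Each path is a sequence of 16 steps with 13 rights: C(16,13) = 560.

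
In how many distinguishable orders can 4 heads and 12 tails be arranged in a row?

1820

Choose positions for the heads: C(16,4) = 1820.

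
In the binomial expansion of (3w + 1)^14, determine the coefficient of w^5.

486486

The general term is C(14,j)·(3w)^j·(1)^(14-j); the w^5 term has j = 5.
C(14,5) = 2002.
Coefficient = C(14,5) · 3^5 = 2002 · 243 = 486486.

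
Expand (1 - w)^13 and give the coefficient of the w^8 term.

1287

The general term is C(13,j)·(1)^j·(-w)^(13-j); the w^8 term has j = 5.
C(13,5) = 1287.
Coefficient = C(13,5) = 1287.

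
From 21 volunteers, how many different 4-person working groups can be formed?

This is C(21,4) = 5985.

5985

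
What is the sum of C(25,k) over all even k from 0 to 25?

16777216

Even-k terms of row 25 sum to 2^24 = 16777216.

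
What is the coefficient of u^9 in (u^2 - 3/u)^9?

-2268

General term: C(9,j)·(u^2)^j·(-3/u)^(9-j), with u-exponent 2j − 1(9−j) = 3j − 9.
Set 3j − 9 = 9: j = 6.
C(9,6) = 84; 1^6 = 1; (-3)^3 = -27.
Coefficient = 84 · 1 · (-27) = -2268.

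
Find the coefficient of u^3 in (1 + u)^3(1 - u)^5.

6

Coefficient of u^3 = Σ_{j} C(3,j)·1^j·C(5,3-j)·(-1)^(3-j) for j from 0 to 3.
= (-10) + 30 + (-15) + 1 = 6.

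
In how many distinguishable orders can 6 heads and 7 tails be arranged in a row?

1716

Choose positions for the heads: C(13,6) = 1716.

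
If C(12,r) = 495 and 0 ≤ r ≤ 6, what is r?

4

C(12,r) increases on 0 ≤ r ≤ 6. C(12,3) = 220 and C(12,4) = 495, so r = 4.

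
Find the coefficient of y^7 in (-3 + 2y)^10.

-414720

The general term is C(10,j)·(-3)^j·(2y)^(10-j); the y^7 term has j = 3.
C(10,3) = 120.
Coefficient = C(10,3) · (-3)^3 · 2^7 = 120 · (-27) · 128 = -414720.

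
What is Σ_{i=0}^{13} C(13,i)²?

10400600

By Vandermonde's identity, Σ C(13,i)² = C(26,13) = 10400600.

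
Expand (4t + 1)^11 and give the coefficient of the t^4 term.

84480

The general term is C(11,j)·(4t)^j·(1)^(11-j); the t^4 term has j = 4.
C(11,4) = 330.
Coefficient = C(11,4) · 4^4 = 330 · 256 = 84480.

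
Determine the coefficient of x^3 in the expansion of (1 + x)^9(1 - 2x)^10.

Coefficient of x^3 = Σ_{j} C(9,j)·1^j·C(10,3-j)·(-2)^(3-j) for j from 0 to 3.
= (-960) + 1620 + (-720) + 84 = 24.

24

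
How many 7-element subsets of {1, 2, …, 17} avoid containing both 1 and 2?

16445

All 7-subsets: C(17,7) = 19448. Those containing both fixed elements: C(15,5) = 3003.
19448 − 3003 = 16445.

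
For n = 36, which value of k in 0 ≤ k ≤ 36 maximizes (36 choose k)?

18

C(36,k) is maximized at k = 36/2 = 18.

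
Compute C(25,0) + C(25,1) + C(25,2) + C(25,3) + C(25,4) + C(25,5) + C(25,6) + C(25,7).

726206

1 + 25 + 300 + 2300 + 12650 + 53130 + 177100 + 480700 = 726206.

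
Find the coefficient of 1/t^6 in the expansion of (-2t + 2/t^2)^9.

General term: C(9,j)·(-2t)^j·(2/t^2)^(9-j), with t-exponent 1j − 2(9−j) = 3j − 18.
Set 3j − 18 = -6: j = 4.
C(9,4) = 126; (-2)^4 = 16; 2^5 = 32.
Coefficient = 126 · 16 · 32 = 64512.

64512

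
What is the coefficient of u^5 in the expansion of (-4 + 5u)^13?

263577600000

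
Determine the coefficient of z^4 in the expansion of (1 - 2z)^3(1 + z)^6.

Coefficient of z^4 = Σ_{j} C(3,j)·(-2)^j·C(6,4-j)·1^(4-j) for j from 0 to 3.
= 15 + (-120) + 180 + (-48) = 27.

27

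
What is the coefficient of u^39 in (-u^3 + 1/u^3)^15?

15

General term: C(15,j)·(-u^3)^j·(1/u^3)^(15-j), with u-exponent 3j − 3(15−j) = 6j − 45.
Set 6j − 45 = 39: j = 14.
C(15,14) = 15; (-1)^14 = 1; 1^1 = 1.
Coefficient = 15 · 1 · 1 = 15.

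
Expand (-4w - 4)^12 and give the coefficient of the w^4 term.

8304721920

The general term is C(12,j)·(-4w)^j·(-4)^(12-j); the w^4 term has j = 4.
C(12,4) = 495.
Coefficient = C(12,4) · (-4)^4 · (-4)^8 = 495 · 256 · 65536 = 8304721920.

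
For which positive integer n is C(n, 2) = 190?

20

n(n−1)/2 = 190 ⇒ n(n−1) = 380. Since 20·19 = 380, n = 20.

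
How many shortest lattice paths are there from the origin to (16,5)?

20349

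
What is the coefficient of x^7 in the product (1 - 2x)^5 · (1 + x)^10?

Coefficient of x^7 = Σ_{j} C(5,j)·(-2)^j·C(10,7-j)·1^(7-j) for j from 0 to 5.
= 120 + (-2100) + 10080 + (-16800) + 9600 + (-1440) = -540.

-540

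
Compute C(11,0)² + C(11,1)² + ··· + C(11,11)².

By Vandermonde's identity, Σ C(11,r)² = C(22,11) = 705432.

705432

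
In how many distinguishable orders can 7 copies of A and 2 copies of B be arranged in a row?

36

Choose positions for the A's: C(9,7) = 36.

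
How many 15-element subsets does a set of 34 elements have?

1855967520

C(34,15) = (34·33·32·31·30·29·28·27·26·25·24·23·22·21·20) / 15! = 2427001153744527360000 / 1307674368000 = 1855967520.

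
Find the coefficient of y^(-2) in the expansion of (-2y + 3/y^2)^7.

15120

General term: C(7,j)·(-2y)^j·(3/y^2)^(7-j), with y-exponent 1j − 2(7−j) = 3j − 14.
Set 3j − 14 = -2: j = 4.
C(7,4) = 35; (-2)^4 = 16; 3^3 = 27.
Coefficient = 35 · 16 · 27 = 15120.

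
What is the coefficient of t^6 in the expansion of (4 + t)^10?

53760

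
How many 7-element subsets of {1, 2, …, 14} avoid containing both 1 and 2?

2640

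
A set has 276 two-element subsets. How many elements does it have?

24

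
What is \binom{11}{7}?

330

C(11,7) = C(11,4) by symmetry.
C(11,4) = (11·10·9·8) / 4! = 7920 / 24 = 330.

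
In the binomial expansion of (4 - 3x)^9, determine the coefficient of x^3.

-9289728

The general term is C(9,j)·(4)^j·(-3x)^(9-j); the x^3 term has j = 6.
C(9,6) = 84.
Coefficient = C(9,6) · 4^6 · (-3)^3 = 84 · 4096 · (-27) = -9289728.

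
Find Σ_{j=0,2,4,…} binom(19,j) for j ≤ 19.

Even-j terms of row 19 sum to 2^18 = 262144.

262144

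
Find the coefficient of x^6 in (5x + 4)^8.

7000000

The general term is C(8,j)·(5x)^j·(4)^(8-j); the x^6 term has j = 6.
C(8,6) = 28.
Coefficient = C(8,6) · 5^6 · 4^2 = 28 · 15625 · 16 = 7000000.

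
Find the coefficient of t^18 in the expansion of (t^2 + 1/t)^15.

1365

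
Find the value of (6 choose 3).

C(6,3) = (6·5·4) / 3! = 120 / 6 = 20.

20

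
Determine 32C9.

28048800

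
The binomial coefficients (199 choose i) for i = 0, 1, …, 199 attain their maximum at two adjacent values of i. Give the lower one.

99

For odd n = 199, C(199,i) peaks at i = (n−1)/2 and (n+1)/2; the lower is 99.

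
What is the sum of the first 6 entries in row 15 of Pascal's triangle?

4944

1 + 15 + 105 + 455 + 1365 + 3003 = 4944.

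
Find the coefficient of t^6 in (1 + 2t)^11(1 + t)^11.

783618

Coefficient of t^6 = Σ_{j} C(11,j)·2^j·C(11,6-j)·1^(6-j) for j from 0 to 6.
= 462 + 10164 + 72600 + 217800 + 290400 + 162624 + 29568 = 783618.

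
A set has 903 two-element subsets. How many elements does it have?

43

n(n−1)/2 = 903 ⇒ n(n−1) = 1806. Since 43·42 = 1806, n = 43.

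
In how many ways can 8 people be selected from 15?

This is C(15,8) = 6435.

6435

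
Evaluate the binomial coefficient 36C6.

C(36,6) = (36·35·34·33·32·31) / 6! = 1402410240 / 720 = 1947792.

1947792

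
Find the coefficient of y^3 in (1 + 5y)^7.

The general term is C(7,j)·(1)^j·(5y)^(7-j); the y^3 term has j = 4.
C(7,4) = 35.
Coefficient = C(7,4) · 5^3 = 35 · 125 = 4375.

4375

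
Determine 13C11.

C(13,11) = C(13,2) by symmetry.
C(13,2) = (13·12) / 2! = 156 / 2 = 78.

78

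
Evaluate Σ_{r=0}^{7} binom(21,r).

198440

1 + 21 + 210 + 1330 + 5985 + 20349 + 54264 + 116280 = 198440.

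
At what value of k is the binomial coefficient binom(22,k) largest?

11

C(22,k) is maximized at k = 22/2 = 11.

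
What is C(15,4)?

1365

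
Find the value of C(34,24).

131128140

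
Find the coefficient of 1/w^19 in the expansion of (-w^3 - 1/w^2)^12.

12

General term: C(12,j)·(-w^3)^j·(-1/w^2)^(12-j), with w-exponent 3j − 2(12−j) = 5j − 24.
Set 5j − 24 = -19: j = 1.
C(12,1) = 12; (-1)^1 = -1; (-1)^11 = -1.
Coefficient = 12 · (-1) · (-1) = 12.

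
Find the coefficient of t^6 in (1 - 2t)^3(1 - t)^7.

Coefficient of t^6 = Σ_{j} C(3,j)·(-2)^j·C(7,6-j)·(-1)^(6-j) for j from 0 to 3.
= 7 + 126 + 420 + 280 = 833.

833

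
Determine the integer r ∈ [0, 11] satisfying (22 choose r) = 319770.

8

C(22,r) increases on 0 ≤ r ≤ 11. C(22,7) = 170544 and C(22,8) = 319770, so r = 8.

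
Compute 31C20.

84672315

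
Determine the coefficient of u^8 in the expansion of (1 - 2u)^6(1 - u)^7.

20256

Coefficient of u^8 = Σ_{j} C(6,j)·(-2)^j·C(7,8-j)·(-1)^(8-j) for j from 1 to 6.
= 12 + 420 + 3360 + 8400 + 6720 + 1344 = 20256.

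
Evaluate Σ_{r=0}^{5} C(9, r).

382

1 + 9 + 36 + 84 + 126 + 126 = 382.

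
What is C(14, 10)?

1001

C(14,10) = C(14,4) by symmetry.
C(14,4) = (14·13·12·11) / 4! = 24024 / 24 = 1001.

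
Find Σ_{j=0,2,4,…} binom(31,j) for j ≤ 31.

1073741824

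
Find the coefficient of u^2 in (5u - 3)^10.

7381125

The general term is C(10,j)·(5u)^j·(-3)^(10-j); the u^2 term has j = 2.
C(10,2) = 45.
Coefficient = C(10,2) · 5^2 · (-3)^8 = 45 · 25 · 6561 = 7381125.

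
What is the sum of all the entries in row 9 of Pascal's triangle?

The entries of row 9 sum to 2^9 = 512.

512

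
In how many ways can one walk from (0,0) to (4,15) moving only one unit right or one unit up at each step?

Each path is a sequence of 19 steps with 4 rights: C(19,4) = 3876.

3876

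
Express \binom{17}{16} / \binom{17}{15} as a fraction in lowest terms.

1/8

C(n,k+1)/C(n,k) = (n−k)/(k+1) = (17−15)/(15+1) = 2/16 = 1/8.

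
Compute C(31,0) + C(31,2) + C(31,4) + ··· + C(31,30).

1073741824

Half of (1+1)^31 + (1−1)^31 gives the even-index sum: 2^30 = 1073741824.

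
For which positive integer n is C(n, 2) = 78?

13

n(n−1)/2 = 78 ⇒ n(n−1) = 156. Since 13·12 = 156, n = 13.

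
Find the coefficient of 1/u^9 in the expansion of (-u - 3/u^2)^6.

1458

General term: C(6,j)·(-u)^j·(-3/u^2)^(6-j), with u-exponent 1j − 2(6−j) = 3j − 12.
Set 3j − 12 = -9: j = 1.
C(6,1) = 6; (-1)^1 = -1; (-3)^5 = -243.
Coefficient = 6 · (-1) · (-243) = 1458.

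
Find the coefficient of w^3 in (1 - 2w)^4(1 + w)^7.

Coefficient of w^3 = Σ_{j} C(4,j)·(-2)^j·C(7,3-j)·1^(3-j) for j from 0 to 3.
= 35 + (-168) + 168 + (-32) = 3.

3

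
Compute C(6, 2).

15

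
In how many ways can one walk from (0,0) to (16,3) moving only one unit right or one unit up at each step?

Each path is a sequence of 19 steps with 16 rights: C(19,16) = 969.

969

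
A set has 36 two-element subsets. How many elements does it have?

n(n−1)/2 = 36 ⇒ n(n−1) = 72. Since 9·8 = 72, n = 9.

9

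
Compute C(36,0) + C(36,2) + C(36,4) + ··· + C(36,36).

Even-i terms of row 36 sum to 2^35 = 34359738368.

34359738368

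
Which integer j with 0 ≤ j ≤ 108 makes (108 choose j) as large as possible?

54

C(108,j) is maximized at j = 108/2 = 54.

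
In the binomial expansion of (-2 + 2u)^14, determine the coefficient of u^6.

49201152

The general term is C(14,j)·(-2)^j·(2u)^(14-j); the u^6 term has j = 8.
C(14,8) = 3003.
Coefficient = C(14,8) · (-2)^8 · 2^6 = 3003 · 256 · 64 = 49201152.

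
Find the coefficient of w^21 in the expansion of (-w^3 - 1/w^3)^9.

General term: C(9,j)·(-w^3)^j·(-1/w^3)^(9-j), with w-exponent 3j − 3(9−j) = 6j − 27.
Set 6j − 27 = 21: j = 8.
C(9,8) = 9; (-1)^8 = 1; (-1)^1 = -1.
Coefficient = 9 · 1 · (-1) = -9.

-9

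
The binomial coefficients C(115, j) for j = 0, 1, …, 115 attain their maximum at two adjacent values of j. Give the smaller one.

For odd n = 115, C(115,j) peaks at j = (n−1)/2 and (n+1)/2; the smaller is 57.

57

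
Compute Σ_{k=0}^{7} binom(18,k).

1 + 18 + 153 + 816 + 3060 + 8568 + 18564 + 31824 = 63004.

63004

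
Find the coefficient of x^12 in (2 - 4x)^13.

436207616

The general term is C(13,j)·(2)^j·(-4x)^(13-j); the x^12 term has j = 1.
C(13,1) = 13.
Coefficient = C(13,1) · 2^1 · (-4)^12 = 13 · 2 · 16777216 = 436207616.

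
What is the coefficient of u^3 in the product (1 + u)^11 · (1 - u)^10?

-10

Coefficient of u^3 = Σ_{j} C(11,j)·1^j·C(10,3-j)·(-1)^(3-j) for j from 0 to 3.
= (-120) + 495 + (-550) + 165 = -10.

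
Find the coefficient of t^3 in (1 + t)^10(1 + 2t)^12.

Coefficient of t^3 = Σ_{j} C(10,j)·1^j·C(12,3-j)·2^(3-j) for j from 0 to 3.
= 1760 + 2640 + 1080 + 120 = 5600.

5600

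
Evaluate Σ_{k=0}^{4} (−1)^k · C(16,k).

1365

The partial alternating sum Σ_{k=0}^{4} (−1)^k C(16,k) = (−1)^4 C(15,4) = 1365.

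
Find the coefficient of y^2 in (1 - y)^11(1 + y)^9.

Coefficient of y^2 = Σ_{j} C(11,j)·(-1)^j·C(9,2-j)·1^(2-j) for j from 0 to 2.
= 36 + (-99) + 55 = -8.

-8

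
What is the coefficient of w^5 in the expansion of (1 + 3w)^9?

The general term is C(9,j)·(1)^j·(3w)^(9-j); the w^5 term has j = 4.
C(9,4) = 126.
Coefficient = C(9,4) · 3^5 = 126 · 243 = 30618.

30618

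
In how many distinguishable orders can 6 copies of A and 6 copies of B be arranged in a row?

924

Choose positions for the A's: C(12,6) = 924.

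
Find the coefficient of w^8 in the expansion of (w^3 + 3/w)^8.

General term: C(8,j)·(w^3)^j·(3/w)^(8-j), with w-exponent 3j − 1(8−j) = 4j − 8.
Set 4j − 8 = 8: j = 4.
C(8,4) = 70; 1^4 = 1; 3^4 = 81.
Coefficient = 70 · 1 · 81 = 5670.

5670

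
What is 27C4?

C(27,4) = (27·26·25·24) / 4! = 421200 / 24 = 17550.

17550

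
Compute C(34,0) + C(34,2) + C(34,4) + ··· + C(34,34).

Half of (1+1)^34 + (1−1)^34 gives the even-index sum: 2^33 = 8589934592.

8589934592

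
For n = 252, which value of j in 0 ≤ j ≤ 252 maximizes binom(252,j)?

C(252,j) is maximized at j = 252/2 = 126.

126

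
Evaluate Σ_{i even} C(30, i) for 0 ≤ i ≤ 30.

Half of (1+1)^30 + (1−1)^30 gives the even-index sum: 2^29 = 536870912.

536870912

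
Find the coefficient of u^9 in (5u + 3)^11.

The general term is C(11,j)·(5u)^j·(3)^(11-j); the u^9 term has j = 9.
C(11,9) = 55.
Coefficient = C(11,9) · 5^9 · 3^2 = 55 · 1953125 · 9 = 966796875.

966796875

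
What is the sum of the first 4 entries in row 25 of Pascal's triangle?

2626

1 + 25 + 300 + 2300 = 2626.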